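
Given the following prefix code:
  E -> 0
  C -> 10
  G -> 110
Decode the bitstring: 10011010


Decoding step by step:
Bits 10 -> C
Bits 0 -> E
Bits 110 -> G
Bits 10 -> C


Decoded message: CEGC


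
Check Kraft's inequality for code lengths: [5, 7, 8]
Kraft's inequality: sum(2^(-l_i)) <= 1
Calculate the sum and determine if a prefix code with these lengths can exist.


Sum = 2^(-5) + 2^(-7) + 2^(-8)
    = 0.03125 + 0.0078125 + 0.00390625
    = 11/256 = 0.04296875
Since 0.04296875 <= 1, Kraft's inequality IS satisfied.
A prefix code with these lengths CAN exist.

Kraft sum = 0.04296875. Satisfied.


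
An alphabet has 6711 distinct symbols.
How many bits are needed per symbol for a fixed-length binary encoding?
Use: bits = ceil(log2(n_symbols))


log2(6711) = 12.7123
Bracket: 2^12 = 4096 < 6711 <= 2^13 = 8192
So ceil(log2(6711)) = 13

bits = ceil(log2(6711)) = ceil(12.7123) = 13 bits


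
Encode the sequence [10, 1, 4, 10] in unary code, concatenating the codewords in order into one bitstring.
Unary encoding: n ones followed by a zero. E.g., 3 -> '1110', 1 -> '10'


Encode each number as n ones followed by a terminating 0:
  10 -> 11111111110 (11 bits)
  1 -> 10 (2 bits)
  4 -> 11110 (5 bits)
  10 -> 11111111110 (11 bits)
Total length = 11 + 2 + 5 + 11 = 29 bits.

Unary([10, 1, 4, 10]) = 11111111110101111011111111110 (29 bits)


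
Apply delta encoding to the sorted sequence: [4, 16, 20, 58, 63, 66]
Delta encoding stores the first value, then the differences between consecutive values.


First value: 4
Deltas:
  16 - 4 = 12
  20 - 16 = 4
  58 - 20 = 38
  63 - 58 = 5
  66 - 63 = 3


Delta encoded: [4, 12, 4, 38, 5, 3]


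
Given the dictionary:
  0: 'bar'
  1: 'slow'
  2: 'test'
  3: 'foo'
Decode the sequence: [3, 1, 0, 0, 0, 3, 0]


Look up each index in the dictionary:
  3 -> 'foo'
  1 -> 'slow'
  0 -> 'bar'
  0 -> 'bar'
  0 -> 'bar'
  3 -> 'foo'
  0 -> 'bar'

Decoded: "foo slow bar bar bar foo bar"


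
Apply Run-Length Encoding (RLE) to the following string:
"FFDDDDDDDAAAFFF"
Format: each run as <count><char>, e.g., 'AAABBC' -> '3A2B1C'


Scanning runs left to right:
  i=0: run of 'F' x 2 -> '2F'
  i=2: run of 'D' x 7 -> '7D'
  i=9: run of 'A' x 3 -> '3A'
  i=12: run of 'F' x 3 -> '3F'

RLE = 2F7D3A3F


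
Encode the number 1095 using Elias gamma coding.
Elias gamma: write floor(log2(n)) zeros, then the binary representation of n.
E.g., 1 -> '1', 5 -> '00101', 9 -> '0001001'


num_bits = floor(log2(1095)) + 1 = 11
leading_zeros = num_bits - 1 = 10
binary(1095) = 10001000111

Elias gamma(1095) = '0000000000' + '10001000111' = 000000000010001000111 (21 bits)


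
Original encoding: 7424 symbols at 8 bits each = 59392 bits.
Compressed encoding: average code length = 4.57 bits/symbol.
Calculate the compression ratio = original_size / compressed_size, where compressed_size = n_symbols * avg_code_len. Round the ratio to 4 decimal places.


original_size = n_symbols * orig_bits = 7424 * 8 = 59392 bits
compressed_size = n_symbols * avg_code_len = 7424 * 4.57 = 33927.68 bits
ratio = original_size / compressed_size = 59392 / 33927.68 = 1.7505

Compression ratio = 1.7505


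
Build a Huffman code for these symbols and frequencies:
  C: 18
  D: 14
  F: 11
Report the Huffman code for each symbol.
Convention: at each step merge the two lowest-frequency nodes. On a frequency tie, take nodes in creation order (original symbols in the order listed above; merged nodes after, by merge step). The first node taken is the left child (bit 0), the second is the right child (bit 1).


Huffman tree construction:
Step 1: Merge F(11) + D(14) = 25
Step 2: Merge C(18) + (F+D)(25) = 43
Read each symbol's code off the tree from the root (left child = 0, right child = 1).

Codes:
  C: 0 (length 1)
  D: 11 (length 2)
  F: 10 (length 2)
Average code length: 68/43 = 1.5814 bits/symbol


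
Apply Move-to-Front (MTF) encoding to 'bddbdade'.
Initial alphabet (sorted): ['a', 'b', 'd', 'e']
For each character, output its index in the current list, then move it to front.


MTF encoding:
'b': index 1 in ['a', 'b', 'd', 'e'] -> ['b', 'a', 'd', 'e']
'd': index 2 in ['b', 'a', 'd', 'e'] -> ['d', 'b', 'a', 'e']
'd': index 0 in ['d', 'b', 'a', 'e'] -> ['d', 'b', 'a', 'e']
'b': index 1 in ['d', 'b', 'a', 'e'] -> ['b', 'd', 'a', 'e']
'd': index 1 in ['b', 'd', 'a', 'e'] -> ['d', 'b', 'a', 'e']
'a': index 2 in ['d', 'b', 'a', 'e'] -> ['a', 'd', 'b', 'e']
'd': index 1 in ['a', 'd', 'b', 'e'] -> ['d', 'a', 'b', 'e']
'e': index 3 in ['d', 'a', 'b', 'e'] -> ['e', 'd', 'a', 'b']


Output: [1, 2, 0, 1, 1, 2, 1, 3]


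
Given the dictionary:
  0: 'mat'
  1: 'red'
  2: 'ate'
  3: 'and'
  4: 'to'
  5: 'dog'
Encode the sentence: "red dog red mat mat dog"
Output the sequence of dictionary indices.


Look up each word in the dictionary:
  'red' -> 1
  'dog' -> 5
  'red' -> 1
  'mat' -> 0
  'mat' -> 0
  'dog' -> 5

Encoded: [1, 5, 1, 0, 0, 5]


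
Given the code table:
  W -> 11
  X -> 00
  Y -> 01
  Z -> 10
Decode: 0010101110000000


Decoding:
00 -> X
10 -> Z
10 -> Z
11 -> W
10 -> Z
00 -> X
00 -> X
00 -> X


Result: XZZWZXXX


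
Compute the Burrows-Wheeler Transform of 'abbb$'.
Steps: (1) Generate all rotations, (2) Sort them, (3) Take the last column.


Rotations (sorted):
  0: $abbb -> last char: b
  1: abbb$ -> last char: $
  2: b$abb -> last char: b
  3: bb$ab -> last char: b
  4: bbb$a -> last char: a


BWT = b$bba


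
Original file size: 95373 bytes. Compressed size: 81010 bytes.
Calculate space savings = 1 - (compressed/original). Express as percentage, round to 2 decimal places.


ratio = compressed/original = 81010/95373 = 0.849402
savings = 1 - ratio = 1 - 0.849402 = 0.150598
as a percentage: 0.150598 * 100 = 15.06%

Space savings = 1 - 81010/95373 = 15.06%


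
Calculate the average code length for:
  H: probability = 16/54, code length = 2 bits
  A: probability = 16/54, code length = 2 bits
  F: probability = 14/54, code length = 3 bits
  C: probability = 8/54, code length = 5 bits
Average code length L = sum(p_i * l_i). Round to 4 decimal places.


Weighted contributions p_i * l_i:
  H: (16/54) * 2 = 32/54
  A: (16/54) * 2 = 32/54
  F: (14/54) * 3 = 42/54
  C: (8/54) * 5 = 40/54
Sum = (32 + 32 + 42 + 40)/54 = 146/54

L = 146/54 = 2.7037 bits/symbol


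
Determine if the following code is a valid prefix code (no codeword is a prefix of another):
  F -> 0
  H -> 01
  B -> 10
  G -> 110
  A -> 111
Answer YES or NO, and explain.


Checking each pair (does one codeword prefix another?):
  F='0' vs H='01': prefix -- VIOLATION

NO -- this is NOT a valid prefix code. F (0) is a prefix of H (01).


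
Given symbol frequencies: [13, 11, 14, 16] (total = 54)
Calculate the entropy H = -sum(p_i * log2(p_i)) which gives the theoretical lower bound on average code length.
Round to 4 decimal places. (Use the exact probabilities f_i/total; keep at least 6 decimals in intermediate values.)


Per-symbol terms -p_i * log2(p_i) with p_i = f_i/54:
  p = 13/54 = 0.240741: log2(p) = -2.054448, -p*log2(p) = 0.494589
  p = 11/54 = 0.203704: log2(p) = -2.295456, -p*log2(p) = 0.467593
  p = 14/54 = 0.259259: log2(p) = -1.947533, -p*log2(p) = 0.504916
  p = 16/54 = 0.296296: log2(p) = -1.754888, -p*log2(p) = 0.519967
H = 0.494589 + 0.467593 + 0.504916 + 0.519967 = 1.987065

H = 1.9871 bits/symbol


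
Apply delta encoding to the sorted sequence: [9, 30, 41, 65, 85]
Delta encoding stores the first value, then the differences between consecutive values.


First value: 9
Deltas:
  30 - 9 = 21
  41 - 30 = 11
  65 - 41 = 24
  85 - 65 = 20


Delta encoded: [9, 21, 11, 24, 20]


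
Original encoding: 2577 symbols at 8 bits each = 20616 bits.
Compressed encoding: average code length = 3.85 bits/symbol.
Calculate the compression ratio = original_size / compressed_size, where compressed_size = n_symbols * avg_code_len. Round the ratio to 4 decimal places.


original_size = n_symbols * orig_bits = 2577 * 8 = 20616 bits
compressed_size = n_symbols * avg_code_len = 2577 * 3.85 = 9921.45 bits
ratio = original_size / compressed_size = 20616 / 9921.45 = 2.0779

Compression ratio = 2.0779


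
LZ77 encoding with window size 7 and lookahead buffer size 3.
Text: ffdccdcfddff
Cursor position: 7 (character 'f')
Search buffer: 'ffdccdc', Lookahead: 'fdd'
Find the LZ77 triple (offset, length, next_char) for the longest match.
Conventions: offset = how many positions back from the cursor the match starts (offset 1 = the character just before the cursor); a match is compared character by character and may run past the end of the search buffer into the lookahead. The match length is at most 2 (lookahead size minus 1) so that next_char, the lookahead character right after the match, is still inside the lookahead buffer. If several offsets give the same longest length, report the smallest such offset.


Try each offset into the search buffer:
  offset=1 (pos 6, char 'c'): match length 0
  offset=2 (pos 5, char 'd'): match length 0
  offset=3 (pos 4, char 'c'): match length 0
  offset=4 (pos 3, char 'c'): match length 0
  offset=5 (pos 2, char 'd'): match length 0
  offset=6 (pos 1, char 'f'): match length 2
  offset=7 (pos 0, char 'f'): match length 1
Longest match has length 2 at offset 6.
next_char = character at position 7 + 2 = 9 -> 'd'

Best match: offset=6, length=2 (matching 'fd' starting at position 1)
LZ77 triple: (6, 2, 'd')


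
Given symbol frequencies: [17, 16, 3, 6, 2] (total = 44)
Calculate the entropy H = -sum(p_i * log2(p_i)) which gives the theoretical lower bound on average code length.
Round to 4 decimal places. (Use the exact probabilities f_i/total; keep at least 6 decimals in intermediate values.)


Per-symbol terms -p_i * log2(p_i) with p_i = f_i/44:
  p = 17/44 = 0.386364: log2(p) = -1.371969, -p*log2(p) = 0.530079
  p = 16/44 = 0.363636: log2(p) = -1.459432, -p*log2(p) = 0.530702
  p = 3/44 = 0.068182: log2(p) = -3.874469, -p*log2(p) = 0.264168
  p = 6/44 = 0.136364: log2(p) = -2.874469, -p*log2(p) = 0.391973
  p = 2/44 = 0.045455: log2(p) = -4.459432, -p*log2(p) = 0.202701
H = 0.530079 + 0.530702 + 0.264168 + 0.391973 + 0.202701 = 1.919623

H = 1.9196 bits/symbol


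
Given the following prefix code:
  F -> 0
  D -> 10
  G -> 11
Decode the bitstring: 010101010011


Decoding step by step:
Bits 0 -> F
Bits 10 -> D
Bits 10 -> D
Bits 10 -> D
Bits 10 -> D
Bits 0 -> F
Bits 11 -> G


Decoded message: FDDDDFG


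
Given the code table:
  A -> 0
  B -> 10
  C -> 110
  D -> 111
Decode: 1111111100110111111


Decoding:
111 -> D
111 -> D
110 -> C
0 -> A
110 -> C
111 -> D
111 -> D


Result: DDCACDD


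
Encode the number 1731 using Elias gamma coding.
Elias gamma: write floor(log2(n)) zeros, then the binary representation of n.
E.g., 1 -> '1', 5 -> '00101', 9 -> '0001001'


num_bits = floor(log2(1731)) + 1 = 11
leading_zeros = num_bits - 1 = 10
binary(1731) = 11011000011

Elias gamma(1731) = '0000000000' + '11011000011' = 000000000011011000011 (21 bits)


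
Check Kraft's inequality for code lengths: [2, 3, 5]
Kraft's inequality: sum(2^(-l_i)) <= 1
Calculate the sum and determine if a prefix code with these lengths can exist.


Sum = 2^(-2) + 2^(-3) + 2^(-5)
    = 0.25 + 0.125 + 0.03125
    = 13/32 = 0.40625
Since 0.40625 <= 1, Kraft's inequality IS satisfied.
A prefix code with these lengths CAN exist.

Kraft sum = 0.40625. Satisfied.


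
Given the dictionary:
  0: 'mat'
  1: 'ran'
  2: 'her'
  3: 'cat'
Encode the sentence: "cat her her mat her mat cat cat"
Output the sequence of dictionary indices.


Look up each word in the dictionary:
  'cat' -> 3
  'her' -> 2
  'her' -> 2
  'mat' -> 0
  'her' -> 2
  'mat' -> 0
  'cat' -> 3
  'cat' -> 3

Encoded: [3, 2, 2, 0, 2, 0, 3, 3]


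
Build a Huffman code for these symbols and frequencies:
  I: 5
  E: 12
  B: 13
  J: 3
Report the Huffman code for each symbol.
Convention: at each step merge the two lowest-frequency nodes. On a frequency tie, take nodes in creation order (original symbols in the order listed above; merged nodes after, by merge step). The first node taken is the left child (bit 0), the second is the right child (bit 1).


Huffman tree construction:
Step 1: Merge J(3) + I(5) = 8
Step 2: Merge (J+I)(8) + E(12) = 20
Step 3: Merge B(13) + ((J+I)+E)(20) = 33
Read each symbol's code off the tree from the root (left child = 0, right child = 1).

Codes:
  I: 101 (length 3)
  E: 11 (length 2)
  B: 0 (length 1)
  J: 100 (length 3)
Average code length: 61/33 = 1.8485 bits/symbol


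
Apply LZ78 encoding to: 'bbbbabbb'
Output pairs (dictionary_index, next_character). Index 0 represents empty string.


LZ78 encoding steps:
Dictionary: {0: ''}
Step 1: w='' (idx 0), next='b' -> output (0, 'b'), add 'b' as idx 1
Step 2: w='b' (idx 1), next='b' -> output (1, 'b'), add 'bb' as idx 2
Step 3: w='b' (idx 1), next='a' -> output (1, 'a'), add 'ba' as idx 3
Step 4: w='bb' (idx 2), next='b' -> output (2, 'b'), add 'bbb' as idx 4


Encoded: [(0, 'b'), (1, 'b'), (1, 'a'), (2, 'b')]


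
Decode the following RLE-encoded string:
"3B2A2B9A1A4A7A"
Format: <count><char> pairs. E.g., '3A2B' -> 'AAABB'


Expanding each <count><char> pair:
  3B -> 'BBB'
  2A -> 'AA'
  2B -> 'BB'
  9A -> 'AAAAAAAAA'
  1A -> 'A'
  4A -> 'AAAA'
  7A -> 'AAAAAAA'

Decoded = BBBAABBAAAAAAAAAAAAAAAAAAAAA


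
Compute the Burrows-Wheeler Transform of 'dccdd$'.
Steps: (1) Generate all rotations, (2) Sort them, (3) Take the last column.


Rotations (sorted):
  0: $dccdd -> last char: d
  1: ccdd$d -> last char: d
  2: cdd$dc -> last char: c
  3: d$dccd -> last char: d
  4: dccdd$ -> last char: $
  5: dd$dcc -> last char: c


BWT = ddcd$c


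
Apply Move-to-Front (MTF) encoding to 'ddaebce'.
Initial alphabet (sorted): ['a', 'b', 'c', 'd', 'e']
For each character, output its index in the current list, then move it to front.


MTF encoding:
'd': index 3 in ['a', 'b', 'c', 'd', 'e'] -> ['d', 'a', 'b', 'c', 'e']
'd': index 0 in ['d', 'a', 'b', 'c', 'e'] -> ['d', 'a', 'b', 'c', 'e']
'a': index 1 in ['d', 'a', 'b', 'c', 'e'] -> ['a', 'd', 'b', 'c', 'e']
'e': index 4 in ['a', 'd', 'b', 'c', 'e'] -> ['e', 'a', 'd', 'b', 'c']
'b': index 3 in ['e', 'a', 'd', 'b', 'c'] -> ['b', 'e', 'a', 'd', 'c']
'c': index 4 in ['b', 'e', 'a', 'd', 'c'] -> ['c', 'b', 'e', 'a', 'd']
'e': index 2 in ['c', 'b', 'e', 'a', 'd'] -> ['e', 'c', 'b', 'a', 'd']


Output: [3, 0, 1, 4, 3, 4, 2]


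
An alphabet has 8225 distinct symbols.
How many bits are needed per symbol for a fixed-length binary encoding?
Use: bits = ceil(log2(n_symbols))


log2(8225) = 13.0058
Bracket: 2^13 = 8192 < 8225 <= 2^14 = 16384
So ceil(log2(8225)) = 14

bits = ceil(log2(8225)) = ceil(13.0058) = 14 bits


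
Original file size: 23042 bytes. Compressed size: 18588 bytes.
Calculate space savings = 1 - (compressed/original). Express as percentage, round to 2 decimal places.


ratio = compressed/original = 18588/23042 = 0.806701
savings = 1 - ratio = 1 - 0.806701 = 0.193299
as a percentage: 0.193299 * 100 = 19.33%

Space savings = 1 - 18588/23042 = 19.33%


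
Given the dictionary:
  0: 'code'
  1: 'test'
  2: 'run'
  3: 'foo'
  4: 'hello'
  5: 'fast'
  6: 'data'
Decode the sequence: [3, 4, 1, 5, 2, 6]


Look up each index in the dictionary:
  3 -> 'foo'
  4 -> 'hello'
  1 -> 'test'
  5 -> 'fast'
  2 -> 'run'
  6 -> 'data'

Decoded: "foo hello test fast run data"


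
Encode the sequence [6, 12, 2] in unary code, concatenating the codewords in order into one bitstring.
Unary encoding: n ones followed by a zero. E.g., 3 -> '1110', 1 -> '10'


Encode each number as n ones followed by a terminating 0:
  6 -> 1111110 (7 bits)
  12 -> 1111111111110 (13 bits)
  2 -> 110 (3 bits)
Total length = 7 + 13 + 3 = 23 bits.

Unary([6, 12, 2]) = 11111101111111111110110 (23 bits)


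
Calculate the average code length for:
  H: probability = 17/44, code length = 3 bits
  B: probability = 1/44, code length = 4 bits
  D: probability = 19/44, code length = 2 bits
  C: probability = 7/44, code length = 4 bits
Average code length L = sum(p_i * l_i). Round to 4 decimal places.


Weighted contributions p_i * l_i:
  H: (17/44) * 3 = 51/44
  B: (1/44) * 4 = 4/44
  D: (19/44) * 2 = 38/44
  C: (7/44) * 4 = 28/44
Sum = (51 + 4 + 38 + 28)/44 = 121/44

L = 121/44 = 2.7500 bits/symbol


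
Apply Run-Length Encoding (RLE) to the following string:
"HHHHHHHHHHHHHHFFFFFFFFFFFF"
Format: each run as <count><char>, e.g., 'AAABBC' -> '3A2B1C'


Scanning runs left to right:
  i=0: run of 'H' x 14 -> '14H'
  i=14: run of 'F' x 12 -> '12F'

RLE = 14H12F


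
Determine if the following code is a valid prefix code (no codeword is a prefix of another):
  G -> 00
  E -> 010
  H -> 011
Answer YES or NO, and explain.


Checking each pair (does one codeword prefix another?):
  G='00' vs E='010': no prefix
  G='00' vs H='011': no prefix
  E='010' vs G='00': no prefix
  E='010' vs H='011': no prefix
  H='011' vs G='00': no prefix
  H='011' vs E='010': no prefix
No violation found over all pairs.

YES -- this is a valid prefix code. No codeword is a prefix of any other codeword.


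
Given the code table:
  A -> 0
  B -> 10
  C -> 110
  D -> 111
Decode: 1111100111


Decoding:
111 -> D
110 -> C
0 -> A
111 -> D


Result: DCAD


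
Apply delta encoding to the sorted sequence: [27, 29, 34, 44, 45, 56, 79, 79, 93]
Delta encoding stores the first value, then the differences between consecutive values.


First value: 27
Deltas:
  29 - 27 = 2
  34 - 29 = 5
  44 - 34 = 10
  45 - 44 = 1
  56 - 45 = 11
  79 - 56 = 23
  79 - 79 = 0
  93 - 79 = 14


Delta encoded: [27, 2, 5, 10, 1, 11, 23, 0, 14]


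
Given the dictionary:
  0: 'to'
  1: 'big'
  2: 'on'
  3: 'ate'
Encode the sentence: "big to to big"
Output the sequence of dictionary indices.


Look up each word in the dictionary:
  'big' -> 1
  'to' -> 0
  'to' -> 0
  'big' -> 1

Encoded: [1, 0, 0, 1]


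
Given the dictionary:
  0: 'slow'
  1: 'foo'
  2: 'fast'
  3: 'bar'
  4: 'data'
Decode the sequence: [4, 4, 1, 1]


Look up each index in the dictionary:
  4 -> 'data'
  4 -> 'data'
  1 -> 'foo'
  1 -> 'foo'

Decoded: "data data foo foo"


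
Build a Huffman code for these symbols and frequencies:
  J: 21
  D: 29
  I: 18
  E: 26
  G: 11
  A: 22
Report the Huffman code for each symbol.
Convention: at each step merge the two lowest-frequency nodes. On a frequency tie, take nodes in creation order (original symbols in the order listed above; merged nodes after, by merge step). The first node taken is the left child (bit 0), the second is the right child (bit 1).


Huffman tree construction:
Step 1: Merge G(11) + I(18) = 29
Step 2: Merge J(21) + A(22) = 43
Step 3: Merge E(26) + D(29) = 55
Step 4: Merge (G+I)(29) + (J+A)(43) = 72
Step 5: Merge (E+D)(55) + ((G+I)+(J+A))(72) = 127
Read each symbol's code off the tree from the root (left child = 0, right child = 1).

Codes:
  J: 110 (length 3)
  D: 01 (length 2)
  I: 101 (length 3)
  E: 00 (length 2)
  G: 100 (length 3)
  A: 111 (length 3)
Average code length: 326/127 = 2.5669 bits/symbol


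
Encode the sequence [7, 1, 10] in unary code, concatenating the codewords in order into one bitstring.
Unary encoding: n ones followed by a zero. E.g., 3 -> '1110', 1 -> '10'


Encode each number as n ones followed by a terminating 0:
  7 -> 11111110 (8 bits)
  1 -> 10 (2 bits)
  10 -> 11111111110 (11 bits)
Total length = 8 + 2 + 11 = 21 bits.

Unary([7, 1, 10]) = 111111101011111111110 (21 bits)


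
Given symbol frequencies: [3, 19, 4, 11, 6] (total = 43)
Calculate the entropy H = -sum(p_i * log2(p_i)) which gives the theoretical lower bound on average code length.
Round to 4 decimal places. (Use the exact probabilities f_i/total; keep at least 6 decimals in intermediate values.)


Per-symbol terms -p_i * log2(p_i) with p_i = f_i/43:
  p = 3/43 = 0.069767: log2(p) = -3.841302, -p*log2(p) = 0.267998
  p = 19/43 = 0.441860: log2(p) = -1.178337, -p*log2(p) = 0.520661
  p = 4/43 = 0.093023: log2(p) = -3.426265, -p*log2(p) = 0.318722
  p = 11/43 = 0.255814: log2(p) = -1.966833, -p*log2(p) = 0.503143
  p = 6/43 = 0.139535: log2(p) = -2.841302, -p*log2(p) = 0.396461
H = 0.267998 + 0.520661 + 0.318722 + 0.503143 + 0.396461 = 2.006985

H = 2.007 bits/symbol


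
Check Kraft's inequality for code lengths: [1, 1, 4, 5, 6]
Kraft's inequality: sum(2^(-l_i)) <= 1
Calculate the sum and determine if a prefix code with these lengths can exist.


Sum = 2^(-1) + 2^(-1) + 2^(-4) + 2^(-5) + 2^(-6)
    = 0.5 + 0.5 + 0.0625 + 0.03125 + 0.015625
    = 71/64 = 1.109375
Since 1.109375 > 1, Kraft's inequality is NOT satisfied.
A prefix code with these lengths CANNOT exist.

Kraft sum = 1.109375. Not satisfied.


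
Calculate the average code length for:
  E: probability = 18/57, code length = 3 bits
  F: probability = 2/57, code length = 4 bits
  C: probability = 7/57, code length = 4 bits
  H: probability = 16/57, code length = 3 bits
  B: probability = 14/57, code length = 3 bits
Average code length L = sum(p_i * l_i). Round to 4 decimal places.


Weighted contributions p_i * l_i:
  E: (18/57) * 3 = 54/57
  F: (2/57) * 4 = 8/57
  C: (7/57) * 4 = 28/57
  H: (16/57) * 3 = 48/57
  B: (14/57) * 3 = 42/57
Sum = (54 + 8 + 28 + 48 + 42)/57 = 180/57

L = 180/57 = 3.1579 bits/symbol


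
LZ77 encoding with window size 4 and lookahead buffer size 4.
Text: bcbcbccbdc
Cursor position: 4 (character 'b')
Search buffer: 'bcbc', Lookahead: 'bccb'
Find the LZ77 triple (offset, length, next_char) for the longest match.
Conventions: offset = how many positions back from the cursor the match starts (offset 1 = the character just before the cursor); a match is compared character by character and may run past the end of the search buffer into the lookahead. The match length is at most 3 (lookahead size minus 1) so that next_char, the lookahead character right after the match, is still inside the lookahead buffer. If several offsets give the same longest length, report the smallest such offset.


Try each offset into the search buffer:
  offset=1 (pos 3, char 'c'): match length 0
  offset=2 (pos 2, char 'b'): match length 2
  offset=3 (pos 1, char 'c'): match length 0
  offset=4 (pos 0, char 'b'): match length 2
Longest match has length 2, found at offsets 2, 4; take the smallest, offset 2.
next_char = character at position 4 + 2 = 6 -> 'c'

Best match: offset=2, length=2 (matching 'bc' starting at position 2)
LZ77 triple: (2, 2, 'c')


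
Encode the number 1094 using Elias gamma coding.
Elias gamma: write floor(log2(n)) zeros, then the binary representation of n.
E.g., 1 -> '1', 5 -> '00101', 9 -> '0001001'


num_bits = floor(log2(1094)) + 1 = 11
leading_zeros = num_bits - 1 = 10
binary(1094) = 10001000110

Elias gamma(1094) = '0000000000' + '10001000110' = 000000000010001000110 (21 bits)


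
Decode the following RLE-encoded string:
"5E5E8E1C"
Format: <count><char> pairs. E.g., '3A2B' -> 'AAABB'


Expanding each <count><char> pair:
  5E -> 'EEEEE'
  5E -> 'EEEEE'
  8E -> 'EEEEEEEE'
  1C -> 'C'

Decoded = EEEEEEEEEEEEEEEEEEC


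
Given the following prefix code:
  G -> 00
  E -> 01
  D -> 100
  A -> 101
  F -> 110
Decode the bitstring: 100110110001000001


Decoding step by step:
Bits 100 -> D
Bits 110 -> F
Bits 110 -> F
Bits 00 -> G
Bits 100 -> D
Bits 00 -> G
Bits 01 -> E


Decoded message: DFFGDGE


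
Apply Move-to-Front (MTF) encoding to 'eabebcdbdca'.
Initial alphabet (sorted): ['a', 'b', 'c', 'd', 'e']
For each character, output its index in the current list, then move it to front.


MTF encoding:
'e': index 4 in ['a', 'b', 'c', 'd', 'e'] -> ['e', 'a', 'b', 'c', 'd']
'a': index 1 in ['e', 'a', 'b', 'c', 'd'] -> ['a', 'e', 'b', 'c', 'd']
'b': index 2 in ['a', 'e', 'b', 'c', 'd'] -> ['b', 'a', 'e', 'c', 'd']
'e': index 2 in ['b', 'a', 'e', 'c', 'd'] -> ['e', 'b', 'a', 'c', 'd']
'b': index 1 in ['e', 'b', 'a', 'c', 'd'] -> ['b', 'e', 'a', 'c', 'd']
'c': index 3 in ['b', 'e', 'a', 'c', 'd'] -> ['c', 'b', 'e', 'a', 'd']
'd': index 4 in ['c', 'b', 'e', 'a', 'd'] -> ['d', 'c', 'b', 'e', 'a']
'b': index 2 in ['d', 'c', 'b', 'e', 'a'] -> ['b', 'd', 'c', 'e', 'a']
'd': index 1 in ['b', 'd', 'c', 'e', 'a'] -> ['d', 'b', 'c', 'e', 'a']
'c': index 2 in ['d', 'b', 'c', 'e', 'a'] -> ['c', 'd', 'b', 'e', 'a']
'a': index 4 in ['c', 'd', 'b', 'e', 'a'] -> ['a', 'c', 'd', 'b', 'e']


Output: [4, 1, 2, 2, 1, 3, 4, 2, 1, 2, 4]


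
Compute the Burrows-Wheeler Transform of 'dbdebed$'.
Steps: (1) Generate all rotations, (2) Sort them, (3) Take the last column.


Rotations (sorted):
  0: $dbdebed -> last char: d
  1: bdebed$d -> last char: d
  2: bed$dbde -> last char: e
  3: d$dbdebe -> last char: e
  4: dbdebed$ -> last char: $
  5: debed$db -> last char: b
  6: ebed$dbd -> last char: d
  7: ed$dbdeb -> last char: b


BWT = ddee$bdb


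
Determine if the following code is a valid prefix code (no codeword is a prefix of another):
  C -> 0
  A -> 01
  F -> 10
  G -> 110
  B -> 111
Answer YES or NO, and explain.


Checking each pair (does one codeword prefix another?):
  C='0' vs A='01': prefix -- VIOLATION

NO -- this is NOT a valid prefix code. C (0) is a prefix of A (01).


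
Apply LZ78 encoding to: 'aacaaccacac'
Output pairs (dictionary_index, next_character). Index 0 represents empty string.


LZ78 encoding steps:
Dictionary: {0: ''}
Step 1: w='' (idx 0), next='a' -> output (0, 'a'), add 'a' as idx 1
Step 2: w='a' (idx 1), next='c' -> output (1, 'c'), add 'ac' as idx 2
Step 3: w='a' (idx 1), next='a' -> output (1, 'a'), add 'aa' as idx 3
Step 4: w='' (idx 0), next='c' -> output (0, 'c'), add 'c' as idx 4
Step 5: w='c' (idx 4), next='a' -> output (4, 'a'), add 'ca' as idx 5
Step 6: w='ca' (idx 5), next='c' -> output (5, 'c'), add 'cac' as idx 6


Encoded: [(0, 'a'), (1, 'c'), (1, 'a'), (0, 'c'), (4, 'a'), (5, 'c')]


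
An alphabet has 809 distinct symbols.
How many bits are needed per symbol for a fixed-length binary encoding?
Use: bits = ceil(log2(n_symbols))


log2(809) = 9.66
Bracket: 2^9 = 512 < 809 <= 2^10 = 1024
So ceil(log2(809)) = 10

bits = ceil(log2(809)) = ceil(9.66) = 10 bits


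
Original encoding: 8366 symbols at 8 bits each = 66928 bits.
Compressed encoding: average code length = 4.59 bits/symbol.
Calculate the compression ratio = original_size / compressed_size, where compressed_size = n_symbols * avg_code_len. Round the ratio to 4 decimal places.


original_size = n_symbols * orig_bits = 8366 * 8 = 66928 bits
compressed_size = n_symbols * avg_code_len = 8366 * 4.59 = 38399.94 bits
ratio = original_size / compressed_size = 66928 / 38399.94 = 1.7429

Compression ratio = 1.7429


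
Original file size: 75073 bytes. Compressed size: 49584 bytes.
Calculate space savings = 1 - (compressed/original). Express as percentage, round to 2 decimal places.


ratio = compressed/original = 49584/75073 = 0.660477
savings = 1 - ratio = 1 - 0.660477 = 0.339523
as a percentage: 0.339523 * 100 = 33.95%

Space savings = 1 - 49584/75073 = 33.95%


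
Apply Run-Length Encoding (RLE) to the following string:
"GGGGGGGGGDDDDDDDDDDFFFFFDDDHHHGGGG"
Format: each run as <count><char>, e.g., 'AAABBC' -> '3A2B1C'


Scanning runs left to right:
  i=0: run of 'G' x 9 -> '9G'
  i=9: run of 'D' x 10 -> '10D'
  i=19: run of 'F' x 5 -> '5F'
  i=24: run of 'D' x 3 -> '3D'
  i=27: run of 'H' x 3 -> '3H'
  i=30: run of 'G' x 4 -> '4G'

RLE = 9G10D5F3D3H4G


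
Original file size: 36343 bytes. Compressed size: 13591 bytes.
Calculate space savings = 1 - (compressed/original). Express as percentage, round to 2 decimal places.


ratio = compressed/original = 13591/36343 = 0.373965
savings = 1 - ratio = 1 - 0.373965 = 0.626035
as a percentage: 0.626035 * 100 = 62.6%

Space savings = 1 - 13591/36343 = 62.6%


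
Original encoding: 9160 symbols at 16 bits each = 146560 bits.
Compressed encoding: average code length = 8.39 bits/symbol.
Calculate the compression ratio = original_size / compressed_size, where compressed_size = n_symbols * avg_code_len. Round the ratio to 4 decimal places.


original_size = n_symbols * orig_bits = 9160 * 16 = 146560 bits
compressed_size = n_symbols * avg_code_len = 9160 * 8.39 = 76852.4 bits
ratio = original_size / compressed_size = 146560 / 76852.4 = 1.907

Compression ratio = 1.907


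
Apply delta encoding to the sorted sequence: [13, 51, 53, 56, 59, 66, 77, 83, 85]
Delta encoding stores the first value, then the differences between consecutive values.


First value: 13
Deltas:
  51 - 13 = 38
  53 - 51 = 2
  56 - 53 = 3
  59 - 56 = 3
  66 - 59 = 7
  77 - 66 = 11
  83 - 77 = 6
  85 - 83 = 2


Delta encoded: [13, 38, 2, 3, 3, 7, 11, 6, 2]


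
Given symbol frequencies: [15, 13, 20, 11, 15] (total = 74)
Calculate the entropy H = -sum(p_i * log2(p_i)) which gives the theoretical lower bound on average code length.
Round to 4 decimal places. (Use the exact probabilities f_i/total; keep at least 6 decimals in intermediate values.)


Per-symbol terms -p_i * log2(p_i) with p_i = f_i/74:
  p = 15/74 = 0.202703: log2(p) = -2.302563, -p*log2(p) = 0.466736
  p = 13/74 = 0.175676: log2(p) = -2.509014, -p*log2(p) = 0.440773
  p = 20/74 = 0.270270: log2(p) = -1.887525, -p*log2(p) = 0.510142
  p = 11/74 = 0.148649: log2(p) = -2.750022, -p*log2(p) = 0.408787
  p = 15/74 = 0.202703: log2(p) = -2.302563, -p*log2(p) = 0.466736
H = 0.466736 + 0.440773 + 0.510142 + 0.408787 + 0.466736 = 2.293174

H = 2.2932 bits/symbol


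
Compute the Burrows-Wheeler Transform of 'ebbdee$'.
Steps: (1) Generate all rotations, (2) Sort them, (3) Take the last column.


Rotations (sorted):
  0: $ebbdee -> last char: e
  1: bbdee$e -> last char: e
  2: bdee$eb -> last char: b
  3: dee$ebb -> last char: b
  4: e$ebbde -> last char: e
  5: ebbdee$ -> last char: $
  6: ee$ebbd -> last char: d


BWT = eebbe$d


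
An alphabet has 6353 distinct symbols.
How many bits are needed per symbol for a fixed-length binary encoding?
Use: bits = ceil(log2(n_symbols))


log2(6353) = 12.6332
Bracket: 2^12 = 4096 < 6353 <= 2^13 = 8192
So ceil(log2(6353)) = 13

bits = ceil(log2(6353)) = ceil(12.6332) = 13 bits


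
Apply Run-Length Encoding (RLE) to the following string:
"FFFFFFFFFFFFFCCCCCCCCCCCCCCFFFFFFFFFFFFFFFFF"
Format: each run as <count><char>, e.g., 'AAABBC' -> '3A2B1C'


Scanning runs left to right:
  i=0: run of 'F' x 13 -> '13F'
  i=13: run of 'C' x 14 -> '14C'
  i=27: run of 'F' x 17 -> '17F'

RLE = 13F14C17F


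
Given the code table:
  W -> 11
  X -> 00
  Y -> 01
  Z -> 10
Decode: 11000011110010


Decoding:
11 -> W
00 -> X
00 -> X
11 -> W
11 -> W
00 -> X
10 -> Z


Result: WXXWWXZ


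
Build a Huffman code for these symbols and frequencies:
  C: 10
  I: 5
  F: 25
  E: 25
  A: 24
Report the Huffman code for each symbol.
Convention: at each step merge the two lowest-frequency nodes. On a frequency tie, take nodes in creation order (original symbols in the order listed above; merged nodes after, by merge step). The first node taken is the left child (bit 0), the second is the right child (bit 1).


Huffman tree construction:
Step 1: Merge I(5) + C(10) = 15
Step 2: Merge (I+C)(15) + A(24) = 39
Step 3: Merge F(25) + E(25) = 50
Step 4: Merge ((I+C)+A)(39) + (F+E)(50) = 89
Read each symbol's code off the tree from the root (left child = 0, right child = 1).

Codes:
  C: 001 (length 3)
  I: 000 (length 3)
  F: 10 (length 2)
  E: 11 (length 2)
  A: 01 (length 2)
Average code length: 193/89 = 2.1685 bits/symbol


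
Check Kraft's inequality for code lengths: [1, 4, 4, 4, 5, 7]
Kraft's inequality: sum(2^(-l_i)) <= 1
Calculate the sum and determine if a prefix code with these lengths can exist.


Sum = 2^(-1) + 2^(-4) + 2^(-4) + 2^(-4) + 2^(-5) + 2^(-7)
    = 0.5 + 0.0625 + 0.0625 + 0.0625 + 0.03125 + 0.0078125
    = 93/128 = 0.7265625
Since 0.7265625 <= 1, Kraft's inequality IS satisfied.
A prefix code with these lengths CAN exist.

Kraft sum = 0.7265625. Satisfied.


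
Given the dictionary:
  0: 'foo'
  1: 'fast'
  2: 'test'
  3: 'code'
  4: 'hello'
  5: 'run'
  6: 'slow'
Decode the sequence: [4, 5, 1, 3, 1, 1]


Look up each index in the dictionary:
  4 -> 'hello'
  5 -> 'run'
  1 -> 'fast'
  3 -> 'code'
  1 -> 'fast'
  1 -> 'fast'

Decoded: "hello run fast code fast fast"


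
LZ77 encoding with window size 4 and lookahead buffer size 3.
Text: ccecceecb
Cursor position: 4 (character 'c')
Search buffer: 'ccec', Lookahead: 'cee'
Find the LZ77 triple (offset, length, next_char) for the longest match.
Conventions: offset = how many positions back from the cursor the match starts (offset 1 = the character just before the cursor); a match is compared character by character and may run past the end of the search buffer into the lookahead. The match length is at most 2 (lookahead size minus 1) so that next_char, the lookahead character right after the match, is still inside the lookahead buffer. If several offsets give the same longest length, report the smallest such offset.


Try each offset into the search buffer:
  offset=1 (pos 3, char 'c'): match length 1
  offset=2 (pos 2, char 'e'): match length 0
  offset=3 (pos 1, char 'c'): match length 2
  offset=4 (pos 0, char 'c'): match length 1
Longest match has length 2 at offset 3.
next_char = character at position 4 + 2 = 6 -> 'e'

Best match: offset=3, length=2 (matching 'ce' starting at position 1)
LZ77 triple: (3, 2, 'e')


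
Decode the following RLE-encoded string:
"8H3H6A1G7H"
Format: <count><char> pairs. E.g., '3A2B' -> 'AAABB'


Expanding each <count><char> pair:
  8H -> 'HHHHHHHH'
  3H -> 'HHH'
  6A -> 'AAAAAA'
  1G -> 'G'
  7H -> 'HHHHHHH'

Decoded = HHHHHHHHHHHAAAAAAGHHHHHHH


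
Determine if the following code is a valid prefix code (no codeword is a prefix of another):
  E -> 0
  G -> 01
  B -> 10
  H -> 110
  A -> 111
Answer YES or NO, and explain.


Checking each pair (does one codeword prefix another?):
  E='0' vs G='01': prefix -- VIOLATION

NO -- this is NOT a valid prefix code. E (0) is a prefix of G (01).


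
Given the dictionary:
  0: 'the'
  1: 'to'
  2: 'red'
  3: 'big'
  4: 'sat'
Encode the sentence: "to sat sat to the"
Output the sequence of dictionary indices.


Look up each word in the dictionary:
  'to' -> 1
  'sat' -> 4
  'sat' -> 4
  'to' -> 1
  'the' -> 0

Encoded: [1, 4, 4, 1, 0]


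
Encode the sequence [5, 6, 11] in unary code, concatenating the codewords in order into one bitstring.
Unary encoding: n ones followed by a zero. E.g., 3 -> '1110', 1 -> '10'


Encode each number as n ones followed by a terminating 0:
  5 -> 111110 (6 bits)
  6 -> 1111110 (7 bits)
  11 -> 111111111110 (12 bits)
Total length = 6 + 7 + 12 = 25 bits.

Unary([5, 6, 11]) = 1111101111110111111111110 (25 bits)


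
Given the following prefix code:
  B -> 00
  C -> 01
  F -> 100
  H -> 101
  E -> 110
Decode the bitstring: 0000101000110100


Decoding step by step:
Bits 00 -> B
Bits 00 -> B
Bits 101 -> H
Bits 00 -> B
Bits 01 -> C
Bits 101 -> H
Bits 00 -> B


Decoded message: BBHBCHB


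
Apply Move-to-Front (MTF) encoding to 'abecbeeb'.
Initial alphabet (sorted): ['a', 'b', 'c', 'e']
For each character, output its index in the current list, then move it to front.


MTF encoding:
'a': index 0 in ['a', 'b', 'c', 'e'] -> ['a', 'b', 'c', 'e']
'b': index 1 in ['a', 'b', 'c', 'e'] -> ['b', 'a', 'c', 'e']
'e': index 3 in ['b', 'a', 'c', 'e'] -> ['e', 'b', 'a', 'c']
'c': index 3 in ['e', 'b', 'a', 'c'] -> ['c', 'e', 'b', 'a']
'b': index 2 in ['c', 'e', 'b', 'a'] -> ['b', 'c', 'e', 'a']
'e': index 2 in ['b', 'c', 'e', 'a'] -> ['e', 'b', 'c', 'a']
'e': index 0 in ['e', 'b', 'c', 'a'] -> ['e', 'b', 'c', 'a']
'b': index 1 in ['e', 'b', 'c', 'a'] -> ['b', 'e', 'c', 'a']


Output: [0, 1, 3, 3, 2, 2, 0, 1]


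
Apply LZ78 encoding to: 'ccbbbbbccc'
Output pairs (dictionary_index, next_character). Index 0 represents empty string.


LZ78 encoding steps:
Dictionary: {0: ''}
Step 1: w='' (idx 0), next='c' -> output (0, 'c'), add 'c' as idx 1
Step 2: w='c' (idx 1), next='b' -> output (1, 'b'), add 'cb' as idx 2
Step 3: w='' (idx 0), next='b' -> output (0, 'b'), add 'b' as idx 3
Step 4: w='b' (idx 3), next='b' -> output (3, 'b'), add 'bb' as idx 4
Step 5: w='b' (idx 3), next='c' -> output (3, 'c'), add 'bc' as idx 5
Step 6: w='c' (idx 1), next='c' -> output (1, 'c'), add 'cc' as idx 6


Encoded: [(0, 'c'), (1, 'b'), (0, 'b'), (3, 'b'), (3, 'c'), (1, 'c')]


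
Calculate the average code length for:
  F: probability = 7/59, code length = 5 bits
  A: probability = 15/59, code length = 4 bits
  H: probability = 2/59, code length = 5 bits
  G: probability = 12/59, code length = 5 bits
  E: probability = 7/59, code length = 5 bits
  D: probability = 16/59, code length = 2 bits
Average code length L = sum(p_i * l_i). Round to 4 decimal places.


Weighted contributions p_i * l_i:
  F: (7/59) * 5 = 35/59
  A: (15/59) * 4 = 60/59
  H: (2/59) * 5 = 10/59
  G: (12/59) * 5 = 60/59
  E: (7/59) * 5 = 35/59
  D: (16/59) * 2 = 32/59
Sum = (35 + 60 + 10 + 60 + 35 + 32)/59 = 232/59

L = 232/59 = 3.9322 bits/symbol


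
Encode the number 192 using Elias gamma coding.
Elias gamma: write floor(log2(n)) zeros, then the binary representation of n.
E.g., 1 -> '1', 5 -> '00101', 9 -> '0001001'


num_bits = floor(log2(192)) + 1 = 8
leading_zeros = num_bits - 1 = 7
binary(192) = 11000000

Elias gamma(192) = '0000000' + '11000000' = 000000011000000 (15 bits)


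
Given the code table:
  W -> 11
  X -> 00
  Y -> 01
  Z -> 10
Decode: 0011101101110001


Decoding:
00 -> X
11 -> W
10 -> Z
11 -> W
01 -> Y
11 -> W
00 -> X
01 -> Y


Result: XWZWYWXY


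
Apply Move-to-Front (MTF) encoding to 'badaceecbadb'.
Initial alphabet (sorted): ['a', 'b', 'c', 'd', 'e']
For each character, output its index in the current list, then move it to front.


MTF encoding:
'b': index 1 in ['a', 'b', 'c', 'd', 'e'] -> ['b', 'a', 'c', 'd', 'e']
'a': index 1 in ['b', 'a', 'c', 'd', 'e'] -> ['a', 'b', 'c', 'd', 'e']
'd': index 3 in ['a', 'b', 'c', 'd', 'e'] -> ['d', 'a', 'b', 'c', 'e']
'a': index 1 in ['d', 'a', 'b', 'c', 'e'] -> ['a', 'd', 'b', 'c', 'e']
'c': index 3 in ['a', 'd', 'b', 'c', 'e'] -> ['c', 'a', 'd', 'b', 'e']
'e': index 4 in ['c', 'a', 'd', 'b', 'e'] -> ['e', 'c', 'a', 'd', 'b']
'e': index 0 in ['e', 'c', 'a', 'd', 'b'] -> ['e', 'c', 'a', 'd', 'b']
'c': index 1 in ['e', 'c', 'a', 'd', 'b'] -> ['c', 'e', 'a', 'd', 'b']
'b': index 4 in ['c', 'e', 'a', 'd', 'b'] -> ['b', 'c', 'e', 'a', 'd']
'a': index 3 in ['b', 'c', 'e', 'a', 'd'] -> ['a', 'b', 'c', 'e', 'd']
'd': index 4 in ['a', 'b', 'c', 'e', 'd'] -> ['d', 'a', 'b', 'c', 'e']
'b': index 2 in ['d', 'a', 'b', 'c', 'e'] -> ['b', 'd', 'a', 'c', 'e']


Output: [1, 1, 3, 1, 3, 4, 0, 1, 4, 3, 4, 2]


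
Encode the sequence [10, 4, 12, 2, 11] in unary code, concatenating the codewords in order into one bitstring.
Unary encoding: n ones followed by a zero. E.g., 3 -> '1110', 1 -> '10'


Encode each number as n ones followed by a terminating 0:
  10 -> 11111111110 (11 bits)
  4 -> 11110 (5 bits)
  12 -> 1111111111110 (13 bits)
  2 -> 110 (3 bits)
  11 -> 111111111110 (12 bits)
Total length = 11 + 5 + 13 + 3 + 12 = 44 bits.

Unary([10, 4, 12, 2, 11]) = 11111111110111101111111111110110111111111110 (44 bits)


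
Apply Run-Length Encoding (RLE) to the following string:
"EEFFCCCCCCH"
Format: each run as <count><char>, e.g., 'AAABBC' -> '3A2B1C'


Scanning runs left to right:
  i=0: run of 'E' x 2 -> '2E'
  i=2: run of 'F' x 2 -> '2F'
  i=4: run of 'C' x 6 -> '6C'
  i=10: run of 'H' x 1 -> '1H'

RLE = 2E2F6C1H


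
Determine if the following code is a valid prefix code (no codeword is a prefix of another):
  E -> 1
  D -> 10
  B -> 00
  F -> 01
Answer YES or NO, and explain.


Checking each pair (does one codeword prefix another?):
  E='1' vs D='10': prefix -- VIOLATION

NO -- this is NOT a valid prefix code. E (1) is a prefix of D (10).


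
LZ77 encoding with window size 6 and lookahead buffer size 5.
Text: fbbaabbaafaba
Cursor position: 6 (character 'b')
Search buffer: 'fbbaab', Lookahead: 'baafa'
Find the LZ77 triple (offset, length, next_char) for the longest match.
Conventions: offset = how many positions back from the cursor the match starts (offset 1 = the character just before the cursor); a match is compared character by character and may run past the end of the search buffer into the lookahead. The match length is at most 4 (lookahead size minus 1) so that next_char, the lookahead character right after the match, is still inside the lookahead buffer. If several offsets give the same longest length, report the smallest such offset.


Try each offset into the search buffer:
  offset=1 (pos 5, char 'b'): match length 1
  offset=2 (pos 4, char 'a'): match length 0
  offset=3 (pos 3, char 'a'): match length 0
  offset=4 (pos 2, char 'b'): match length 3
  offset=5 (pos 1, char 'b'): match length 1
  offset=6 (pos 0, char 'f'): match length 0
Longest match has length 3 at offset 4.
next_char = character at position 6 + 3 = 9 -> 'f'

Best match: offset=4, length=3 (matching 'baa' starting at position 2)
LZ77 triple: (4, 3, 'f')
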